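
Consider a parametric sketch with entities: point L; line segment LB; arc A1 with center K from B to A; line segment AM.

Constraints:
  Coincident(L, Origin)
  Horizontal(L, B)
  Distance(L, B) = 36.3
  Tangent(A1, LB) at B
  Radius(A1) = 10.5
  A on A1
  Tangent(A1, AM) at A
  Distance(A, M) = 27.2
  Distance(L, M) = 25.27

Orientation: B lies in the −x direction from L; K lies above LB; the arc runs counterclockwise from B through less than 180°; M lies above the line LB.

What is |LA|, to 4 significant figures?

28.83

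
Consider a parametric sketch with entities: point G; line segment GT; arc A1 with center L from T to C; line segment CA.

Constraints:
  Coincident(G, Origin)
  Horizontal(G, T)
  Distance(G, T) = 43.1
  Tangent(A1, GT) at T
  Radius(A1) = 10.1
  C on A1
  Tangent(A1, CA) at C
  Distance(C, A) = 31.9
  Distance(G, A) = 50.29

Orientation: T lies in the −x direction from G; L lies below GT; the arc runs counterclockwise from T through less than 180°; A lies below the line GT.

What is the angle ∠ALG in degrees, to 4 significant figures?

79.30°

Checks: G = (0.00, 0.00) ✓; ∠(LT, TG) = 90.00° ✓; |LT| = 10.10 ✓; |LC| = 10.10 ✓; ∠(LC, CA) = 90.00° ✓; |CA| = 31.90 ✓; |GA| = 50.29 ✓.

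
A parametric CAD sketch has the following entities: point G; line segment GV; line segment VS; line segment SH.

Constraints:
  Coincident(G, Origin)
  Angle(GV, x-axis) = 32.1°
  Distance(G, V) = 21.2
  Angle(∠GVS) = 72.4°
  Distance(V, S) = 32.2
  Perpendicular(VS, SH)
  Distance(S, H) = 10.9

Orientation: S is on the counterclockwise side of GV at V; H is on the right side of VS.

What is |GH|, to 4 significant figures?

40.41

∠GVS = 72.4°, so VS runs at 32.1° + (180° − 72.4°) = 139.7° from the x-axis; with |VS| = 32.2, S = V + 32.2·(cos 139.7°, sin 139.7°) = (-6.599, 32.09). VS is perpendicular to SH; with |SH| = 10.9 on the right of VS, H = S + 10.9·(0.6468, 0.7627) = (0.4511, 40.41). Then |GH| = |H − G| = 40.41.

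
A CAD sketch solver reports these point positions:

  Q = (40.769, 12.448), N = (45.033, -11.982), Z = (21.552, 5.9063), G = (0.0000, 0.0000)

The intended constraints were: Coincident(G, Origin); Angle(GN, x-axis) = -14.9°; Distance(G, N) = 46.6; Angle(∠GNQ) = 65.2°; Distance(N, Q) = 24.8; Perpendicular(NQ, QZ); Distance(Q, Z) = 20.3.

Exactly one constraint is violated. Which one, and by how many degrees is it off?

Perpendicular(NQ, QZ) — off by 8.90°.

G = (0.00, 0.00) ✓; GN at -14.90° ✓; |GN| = 46.60 ✓; ∠GNQ = 65.20° ✓; |NQ| = 24.80 ✓; ∠(NQ, QZ) = 98.90° ✗; |QZ| = 20.30 ✓.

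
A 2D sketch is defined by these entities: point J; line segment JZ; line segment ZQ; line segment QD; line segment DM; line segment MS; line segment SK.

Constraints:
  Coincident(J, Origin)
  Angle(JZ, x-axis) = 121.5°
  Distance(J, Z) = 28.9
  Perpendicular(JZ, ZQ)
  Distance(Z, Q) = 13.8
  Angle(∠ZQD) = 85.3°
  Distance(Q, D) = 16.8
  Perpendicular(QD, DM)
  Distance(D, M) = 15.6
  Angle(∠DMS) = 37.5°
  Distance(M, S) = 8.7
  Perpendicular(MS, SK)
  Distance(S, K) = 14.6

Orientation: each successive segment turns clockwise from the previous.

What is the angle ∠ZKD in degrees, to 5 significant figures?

30.687°

J is at the origin; JZ runs at 121.5° with length 28.9, so Z = (-15.100, 24.641). JZ is perpendicular to ZQ, so ZQ runs at 31.500°; with |ZQ| = 13.8, Q = (-3.3338, 31.852). ∠ZQD = 85.3° gives QD at -63.200° from the x-axis; with |QD| = 16.8, D = (4.2410, 16.856). The perpendicularity gives DM at right angles to QD, so DM runs at -153.20°; with |DM| = 15.6, M = (-9.6834, 9.8226). ∠DMS = 37.5° gives MS at 64.300° from the x-axis; with |MS| = 8.7, S = (-5.9105, 17.662). The perpendicularity gives SK at right angles to MS, so SK runs at -25.700°; with |SK| = 14.6, K = (7.2452, 11.331). Then cos ∠ZKD = KZ·KD / (|KZ||KD|), giving 30.687°.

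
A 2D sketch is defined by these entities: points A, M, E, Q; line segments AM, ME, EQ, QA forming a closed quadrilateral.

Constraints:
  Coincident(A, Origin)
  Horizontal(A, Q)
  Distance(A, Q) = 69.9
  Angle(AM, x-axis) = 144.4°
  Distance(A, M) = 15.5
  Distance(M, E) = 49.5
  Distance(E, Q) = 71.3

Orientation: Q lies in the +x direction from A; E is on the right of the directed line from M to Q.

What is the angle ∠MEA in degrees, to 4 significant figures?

11.95°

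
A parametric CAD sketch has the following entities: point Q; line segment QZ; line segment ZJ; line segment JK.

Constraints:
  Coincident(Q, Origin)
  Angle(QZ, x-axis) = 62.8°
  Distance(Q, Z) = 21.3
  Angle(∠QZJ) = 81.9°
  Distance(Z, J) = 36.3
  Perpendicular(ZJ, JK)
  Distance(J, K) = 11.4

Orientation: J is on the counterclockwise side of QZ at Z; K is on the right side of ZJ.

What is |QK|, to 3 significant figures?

46.5

Q is at the origin; QZ runs at 62.8° with length 21.3, so Z = 21.3·(cos 62.8°, sin 62.8°) = (9.74, 18.9). ∠QZJ = 81.9°, so ZJ runs at 62.8° + (180° − 81.9°) = 161° from the x-axis; with |ZJ| = 36.3, J = Z + 36.3·(cos 161°, sin 161°) = (-24.6, 30.8). ZJ ⟂ JK; with |JK| = 11.4 on the right of ZJ, K = J + 11.4·(0.327, 0.945) = (-20.8, 41.6). Then |QK| = |K − Q| = 46.5.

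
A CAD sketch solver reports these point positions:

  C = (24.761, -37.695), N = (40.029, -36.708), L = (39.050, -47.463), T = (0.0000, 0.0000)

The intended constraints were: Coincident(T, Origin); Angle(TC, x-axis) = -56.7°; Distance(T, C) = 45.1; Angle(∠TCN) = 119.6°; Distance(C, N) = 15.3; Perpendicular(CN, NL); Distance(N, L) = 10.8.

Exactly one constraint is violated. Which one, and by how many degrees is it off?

Perpendicular(CN, NL) — off by 8.90°.

T = (0.00, 0.00) ✓; TC at -56.70° ✓; |TC| = 45.10 ✓; ∠TCN = 119.6° ✓; |CN| = 15.30 ✓; ∠(CN, NL) = 98.90° ✗; |NL| = 10.80 ✓.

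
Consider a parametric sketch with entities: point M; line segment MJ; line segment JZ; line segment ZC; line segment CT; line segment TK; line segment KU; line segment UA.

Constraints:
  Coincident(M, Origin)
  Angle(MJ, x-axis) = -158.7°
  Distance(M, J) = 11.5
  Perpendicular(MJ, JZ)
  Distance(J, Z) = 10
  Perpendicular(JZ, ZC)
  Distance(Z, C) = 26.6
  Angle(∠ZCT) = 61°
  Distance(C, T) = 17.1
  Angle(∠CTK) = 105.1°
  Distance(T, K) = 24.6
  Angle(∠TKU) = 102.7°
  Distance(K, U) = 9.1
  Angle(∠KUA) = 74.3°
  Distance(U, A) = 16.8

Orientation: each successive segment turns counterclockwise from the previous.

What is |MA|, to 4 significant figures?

5.230

M is at the origin; MJ runs at -158.7° with length 11.5, so J = (-10.71, -4.177). The perpendicularity gives JZ at right angles to MJ, so JZ runs at -68.70°; with |JZ| = 10.0, Z = (-7.082, -13.49). JZ ⟂ ZC, so ZC runs at 21.30°; with |ZC| = 26.6, C = (17.70, -3.832). ∠ZCT = 61.0° gives CT at 140.3° from the x-axis; with |CT| = 17.1, T = (4.544, 7.091). ∠CTK = 105.1° gives TK at -144.8° from the x-axis; with |TK| = 24.6, K = (-15.56, -7.089). ∠TKU = 102.7° gives KU at -67.50° from the x-axis; with |KU| = 9.1, U = (-12.08, -15.50). ∠KUA = 74.3° gives UA at 38.20° from the x-axis; with |UA| = 16.8, A = (1.127, -5.107). Then |MA| = |A − M| = 5.230.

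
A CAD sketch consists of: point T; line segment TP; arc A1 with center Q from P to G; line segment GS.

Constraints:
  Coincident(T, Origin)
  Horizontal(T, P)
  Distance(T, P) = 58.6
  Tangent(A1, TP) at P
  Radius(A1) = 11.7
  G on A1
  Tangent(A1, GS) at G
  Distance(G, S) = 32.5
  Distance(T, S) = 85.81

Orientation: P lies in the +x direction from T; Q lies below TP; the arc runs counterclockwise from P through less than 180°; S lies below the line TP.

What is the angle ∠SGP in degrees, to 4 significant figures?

111.2°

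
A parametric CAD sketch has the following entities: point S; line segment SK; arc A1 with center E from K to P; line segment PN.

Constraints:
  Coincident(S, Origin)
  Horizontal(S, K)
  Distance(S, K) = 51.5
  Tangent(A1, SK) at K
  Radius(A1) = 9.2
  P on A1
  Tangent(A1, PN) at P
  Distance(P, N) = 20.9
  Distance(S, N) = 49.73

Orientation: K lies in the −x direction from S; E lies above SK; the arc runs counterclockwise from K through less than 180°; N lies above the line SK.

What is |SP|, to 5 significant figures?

43.151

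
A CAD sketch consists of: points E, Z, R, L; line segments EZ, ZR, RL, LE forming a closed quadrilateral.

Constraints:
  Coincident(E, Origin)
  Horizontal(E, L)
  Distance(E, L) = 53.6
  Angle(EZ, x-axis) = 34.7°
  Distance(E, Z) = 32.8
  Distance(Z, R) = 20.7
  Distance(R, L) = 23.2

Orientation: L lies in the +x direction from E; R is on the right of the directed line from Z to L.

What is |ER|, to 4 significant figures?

30.51

Checks: |ZR| = 20.70 ✓; |RL| = 23.20 ✓.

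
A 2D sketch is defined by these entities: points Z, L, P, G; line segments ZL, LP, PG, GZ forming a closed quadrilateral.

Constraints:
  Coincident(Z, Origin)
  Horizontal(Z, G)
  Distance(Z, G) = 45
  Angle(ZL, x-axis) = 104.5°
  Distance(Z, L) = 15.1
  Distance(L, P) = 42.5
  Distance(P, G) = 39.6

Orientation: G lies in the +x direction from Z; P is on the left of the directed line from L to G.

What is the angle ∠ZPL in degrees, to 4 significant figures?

16.94°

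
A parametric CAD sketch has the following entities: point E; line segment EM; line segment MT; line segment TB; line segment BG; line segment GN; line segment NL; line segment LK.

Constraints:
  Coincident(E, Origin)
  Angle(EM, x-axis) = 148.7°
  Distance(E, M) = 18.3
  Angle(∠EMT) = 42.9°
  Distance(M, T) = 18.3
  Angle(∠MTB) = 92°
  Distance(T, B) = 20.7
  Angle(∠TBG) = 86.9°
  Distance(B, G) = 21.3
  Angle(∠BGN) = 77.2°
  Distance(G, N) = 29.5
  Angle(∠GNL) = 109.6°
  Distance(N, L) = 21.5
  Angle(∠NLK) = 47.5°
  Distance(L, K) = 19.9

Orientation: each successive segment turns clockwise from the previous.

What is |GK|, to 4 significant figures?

22.23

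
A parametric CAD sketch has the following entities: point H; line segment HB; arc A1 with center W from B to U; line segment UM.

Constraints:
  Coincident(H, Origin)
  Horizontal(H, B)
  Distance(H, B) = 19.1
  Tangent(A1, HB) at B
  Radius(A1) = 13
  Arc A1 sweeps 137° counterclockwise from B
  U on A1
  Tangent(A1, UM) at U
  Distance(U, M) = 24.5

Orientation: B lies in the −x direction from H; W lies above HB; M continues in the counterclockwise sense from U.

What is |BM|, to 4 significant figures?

40.25

On A1, B sits at bearing -90° from W; a 137° counterclockwise sweep puts U at bearing 47°, so U = W + 13.0·(cos 47°, sin 47°) = (-10.23, 22.51). The tangent condition forces WU to be normal to UM, so UM runs along (−sin 47°, cos 47°); with |UM| = 24.5, M = (-28.15, 39.22). Then |BM| = |M − B| = 40.25.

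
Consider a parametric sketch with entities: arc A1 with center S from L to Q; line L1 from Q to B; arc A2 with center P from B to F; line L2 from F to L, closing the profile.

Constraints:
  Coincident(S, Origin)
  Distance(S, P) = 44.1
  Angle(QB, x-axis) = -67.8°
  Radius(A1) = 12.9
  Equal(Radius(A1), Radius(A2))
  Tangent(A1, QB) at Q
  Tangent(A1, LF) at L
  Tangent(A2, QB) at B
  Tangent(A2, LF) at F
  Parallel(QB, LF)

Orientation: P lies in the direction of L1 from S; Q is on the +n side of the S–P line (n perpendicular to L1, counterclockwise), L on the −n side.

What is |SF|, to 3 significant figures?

45.9

The slot axis is L1's direction at -67.8°, so u = (cos -67.8°, sin -67.8°) = (0.378, -0.926) and n = (−sin -67.8°, cos -67.8°) = (0.926, 0.378). S is at the origin and P lies 44.1 along u from S, so P = 44.1·u = (16.7, -40.8). Tangency of A1 to both parallel lines with radius 12.9 puts Q and L at S ± 12.9·n: Q = (11.9, 4.87), L = (-11.9, -4.87). Equal radii place B and F the same way about P: B = P + 12.9·n = (28.6, -36.0), F = P − 12.9·n = (4.72, -45.7). Then |SF| = |F − S| = 45.9.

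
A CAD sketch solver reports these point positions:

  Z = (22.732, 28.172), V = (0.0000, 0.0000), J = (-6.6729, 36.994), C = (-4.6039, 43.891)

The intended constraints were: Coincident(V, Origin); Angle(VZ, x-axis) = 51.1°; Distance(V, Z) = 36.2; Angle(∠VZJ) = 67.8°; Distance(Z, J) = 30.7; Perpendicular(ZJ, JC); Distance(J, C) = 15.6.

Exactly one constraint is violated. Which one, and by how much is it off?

Distance(J, C) = 15.6 — off by 8.40.

V = (0.00, 0.00) ✓; VZ at 51.10° ✓; |VZ| = 36.20 ✓; ∠VZJ = 67.80° ✓; |ZJ| = 30.70 ✓; ∠(ZJ, JC) = 90.00° ✓; |JC| = 7.201 ✗.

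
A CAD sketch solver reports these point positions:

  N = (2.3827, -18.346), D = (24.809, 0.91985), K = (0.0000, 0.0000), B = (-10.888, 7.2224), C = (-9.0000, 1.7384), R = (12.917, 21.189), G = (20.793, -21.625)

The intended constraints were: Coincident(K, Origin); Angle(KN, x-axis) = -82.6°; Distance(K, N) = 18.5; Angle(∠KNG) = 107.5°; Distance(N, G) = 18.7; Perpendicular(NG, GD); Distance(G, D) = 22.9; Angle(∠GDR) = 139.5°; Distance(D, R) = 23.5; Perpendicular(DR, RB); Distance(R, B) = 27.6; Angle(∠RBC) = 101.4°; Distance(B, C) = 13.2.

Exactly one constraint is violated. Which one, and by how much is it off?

Distance(B, C) = 13.2 — off by 7.40.

K = (0.00, 0.00) ✓; KN at -82.60° ✓; |KN| = 18.50 ✓; ∠KNG = 107.5° ✓; |NG| = 18.70 ✓; ∠(NG, GD) = 90.00° ✓; |GD| = 22.90 ✓; ∠GDR = 139.5° ✓; |DR| = 23.50 ✓; ∠(DR, RB) = 90.00° ✓; |RB| = 27.60 ✓; ∠RBC = 101.4° ✓; |BC| = 5.800 ✗.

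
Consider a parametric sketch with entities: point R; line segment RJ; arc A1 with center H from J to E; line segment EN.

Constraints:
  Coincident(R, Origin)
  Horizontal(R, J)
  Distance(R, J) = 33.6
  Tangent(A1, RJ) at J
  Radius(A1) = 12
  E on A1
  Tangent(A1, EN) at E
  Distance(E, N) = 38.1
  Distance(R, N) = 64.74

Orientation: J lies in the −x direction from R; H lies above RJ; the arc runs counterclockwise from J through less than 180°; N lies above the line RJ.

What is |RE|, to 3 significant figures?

28.5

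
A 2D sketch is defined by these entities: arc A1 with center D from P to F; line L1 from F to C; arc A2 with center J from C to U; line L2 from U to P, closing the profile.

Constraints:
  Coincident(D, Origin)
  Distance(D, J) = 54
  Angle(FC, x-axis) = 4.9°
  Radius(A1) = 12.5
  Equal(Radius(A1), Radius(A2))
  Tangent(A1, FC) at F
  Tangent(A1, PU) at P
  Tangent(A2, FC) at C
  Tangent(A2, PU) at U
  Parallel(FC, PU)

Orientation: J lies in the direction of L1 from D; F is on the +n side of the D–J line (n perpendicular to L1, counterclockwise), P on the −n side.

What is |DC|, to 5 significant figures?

55.428

Tangency of A1 to both parallel lines with radius 12.5 puts F and P at D ± 12.5·n: F = (-1.0677, 12.454), P = (1.0677, -12.454). Equal radii place C and U the same way about J: C = J + 12.5·n = (52.735, 17.067), U = J − 12.5·n = (54.870, -7.8418). Then |DC| = |C − D| = 55.428.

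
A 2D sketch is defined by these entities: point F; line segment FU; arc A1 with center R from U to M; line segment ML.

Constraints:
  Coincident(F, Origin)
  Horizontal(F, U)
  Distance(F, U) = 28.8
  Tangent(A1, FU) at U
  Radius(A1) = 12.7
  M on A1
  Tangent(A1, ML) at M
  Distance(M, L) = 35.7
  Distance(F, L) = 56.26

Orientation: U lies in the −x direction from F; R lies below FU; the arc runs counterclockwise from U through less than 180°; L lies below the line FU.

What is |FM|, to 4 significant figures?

44.17

Checks: |RM| = 12.70 ✓; ∠(RM, ML) = 90.00° ✓; |ML| = 35.70 ✓; |FL| = 56.26 ✓.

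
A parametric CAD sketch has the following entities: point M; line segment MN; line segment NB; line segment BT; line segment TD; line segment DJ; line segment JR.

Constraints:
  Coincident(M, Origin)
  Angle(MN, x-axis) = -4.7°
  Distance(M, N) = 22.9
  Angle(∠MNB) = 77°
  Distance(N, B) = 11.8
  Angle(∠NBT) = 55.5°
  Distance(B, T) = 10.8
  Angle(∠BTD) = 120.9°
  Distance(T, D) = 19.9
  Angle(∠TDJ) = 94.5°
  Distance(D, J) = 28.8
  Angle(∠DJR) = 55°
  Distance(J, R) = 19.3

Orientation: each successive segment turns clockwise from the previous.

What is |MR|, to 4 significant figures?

32.86

M is at the origin; MN runs at -4.7° with length 22.9, so N = (22.82, -1.876). ∠MNB = 77.0° gives NB at -107.7° from the x-axis; with |NB| = 11.8, B = (19.24, -13.12). ∠NBT = 55.5° gives BT at 127.8° from the x-axis; with |BT| = 10.8, T = (12.62, -4.584). ∠BTD = 120.9° gives TD at 68.70° from the x-axis; with |TD| = 19.9, D = (19.84, 13.96). ∠TDJ = 94.5° gives DJ at -16.80° from the x-axis; with |DJ| = 28.8, J = (47.42, 5.632). ∠DJR = 55.0° gives JR at -141.8° from the x-axis; with |JR| = 19.3, R = (32.25, -6.303). Then |MR| = |R − M| = 32.86.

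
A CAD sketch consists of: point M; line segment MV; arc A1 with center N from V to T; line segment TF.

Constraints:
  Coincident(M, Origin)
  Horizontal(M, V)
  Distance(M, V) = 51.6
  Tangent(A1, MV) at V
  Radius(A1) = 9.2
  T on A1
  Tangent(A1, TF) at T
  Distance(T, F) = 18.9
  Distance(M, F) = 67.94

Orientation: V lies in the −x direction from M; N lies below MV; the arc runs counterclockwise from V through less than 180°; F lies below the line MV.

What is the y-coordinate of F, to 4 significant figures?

-27.36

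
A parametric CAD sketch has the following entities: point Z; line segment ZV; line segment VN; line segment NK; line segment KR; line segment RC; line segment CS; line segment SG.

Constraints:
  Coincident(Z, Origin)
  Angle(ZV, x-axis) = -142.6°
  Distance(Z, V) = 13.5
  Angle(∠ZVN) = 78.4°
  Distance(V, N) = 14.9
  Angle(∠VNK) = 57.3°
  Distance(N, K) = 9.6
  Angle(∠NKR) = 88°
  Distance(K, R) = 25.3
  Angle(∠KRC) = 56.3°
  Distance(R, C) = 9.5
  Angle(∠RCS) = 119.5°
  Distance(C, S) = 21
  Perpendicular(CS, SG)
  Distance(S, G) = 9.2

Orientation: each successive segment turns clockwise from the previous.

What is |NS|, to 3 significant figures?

3.46

∠KRC = 56.3° gives RC at 137° from the x-axis; with |RC| = 9.5, C = (-18.6, -14.5). ∠RCS = 119.5° gives CS at 76.9° from the x-axis; with |CS| = 21.0, S = (-13.8, 5.95). Then |NS| = |S − N| = 3.46.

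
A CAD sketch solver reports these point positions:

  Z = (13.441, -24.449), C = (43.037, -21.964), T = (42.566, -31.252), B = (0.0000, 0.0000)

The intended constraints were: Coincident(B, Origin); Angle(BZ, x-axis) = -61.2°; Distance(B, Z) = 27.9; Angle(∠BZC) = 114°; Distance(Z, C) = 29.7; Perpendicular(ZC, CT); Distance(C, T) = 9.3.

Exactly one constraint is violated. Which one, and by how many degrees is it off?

Perpendicular(ZC, CT) — off by 7.70°.

B = (0.00, 0.00) ✓; BZ at -61.20° ✓; |BZ| = 27.90 ✓; ∠BZC = 114.0° ✓; |ZC| = 29.70 ✓; ∠(ZC, CT) = 97.70° ✗; |CT| = 9.300 ✓.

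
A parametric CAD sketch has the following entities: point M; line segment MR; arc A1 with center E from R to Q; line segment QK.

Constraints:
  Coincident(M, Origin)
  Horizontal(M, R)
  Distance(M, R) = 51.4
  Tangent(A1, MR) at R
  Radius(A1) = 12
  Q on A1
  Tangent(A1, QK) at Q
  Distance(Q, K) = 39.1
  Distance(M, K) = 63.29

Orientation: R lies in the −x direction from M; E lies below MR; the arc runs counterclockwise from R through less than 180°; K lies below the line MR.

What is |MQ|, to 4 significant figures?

63.99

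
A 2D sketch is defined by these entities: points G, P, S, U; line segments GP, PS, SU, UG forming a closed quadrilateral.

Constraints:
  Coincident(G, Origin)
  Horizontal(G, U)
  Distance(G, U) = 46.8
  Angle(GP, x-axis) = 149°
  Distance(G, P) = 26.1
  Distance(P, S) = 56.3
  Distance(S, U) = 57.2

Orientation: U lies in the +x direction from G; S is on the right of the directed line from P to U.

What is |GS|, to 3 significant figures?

36.9

Checks: |PS| = 56.30 ✓; |SU| = 57.20 ✓.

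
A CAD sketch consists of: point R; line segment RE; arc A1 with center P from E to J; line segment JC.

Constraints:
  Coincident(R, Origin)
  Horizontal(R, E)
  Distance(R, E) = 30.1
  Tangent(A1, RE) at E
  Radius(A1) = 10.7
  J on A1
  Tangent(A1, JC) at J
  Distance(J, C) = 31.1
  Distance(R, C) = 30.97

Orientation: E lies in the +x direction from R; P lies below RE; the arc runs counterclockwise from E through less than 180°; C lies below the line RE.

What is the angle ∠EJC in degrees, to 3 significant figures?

152°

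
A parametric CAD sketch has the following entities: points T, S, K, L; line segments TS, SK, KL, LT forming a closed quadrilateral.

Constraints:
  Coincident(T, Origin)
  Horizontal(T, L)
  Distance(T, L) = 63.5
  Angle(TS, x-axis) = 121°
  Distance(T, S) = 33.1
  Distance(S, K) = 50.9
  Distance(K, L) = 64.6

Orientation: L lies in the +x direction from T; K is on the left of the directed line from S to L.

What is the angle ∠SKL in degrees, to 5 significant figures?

94.614°

Checks: |SK| = 50.90 ✓; |KL| = 64.60 ✓.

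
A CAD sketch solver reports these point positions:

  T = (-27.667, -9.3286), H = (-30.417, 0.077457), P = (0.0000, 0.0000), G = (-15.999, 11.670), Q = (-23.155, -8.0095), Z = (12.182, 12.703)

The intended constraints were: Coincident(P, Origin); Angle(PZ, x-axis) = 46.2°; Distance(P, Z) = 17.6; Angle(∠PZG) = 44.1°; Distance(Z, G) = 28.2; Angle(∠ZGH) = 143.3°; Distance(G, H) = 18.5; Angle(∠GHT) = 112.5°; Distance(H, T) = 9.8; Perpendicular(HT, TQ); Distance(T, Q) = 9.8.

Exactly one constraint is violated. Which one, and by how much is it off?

Distance(T, Q) = 9.8 — off by 5.10.

P = (0.00, 0.00) ✓; PZ at 46.20° ✓; |PZ| = 17.60 ✓; ∠PZG = 44.10° ✓; |ZG| = 28.20 ✓; ∠ZGH = 143.3° ✓; |GH| = 18.50 ✓; ∠GHT = 112.5° ✓; |HT| = 9.800 ✓; ∠(HT, TQ) = 90.00° ✓; |TQ| = 4.701 ✗.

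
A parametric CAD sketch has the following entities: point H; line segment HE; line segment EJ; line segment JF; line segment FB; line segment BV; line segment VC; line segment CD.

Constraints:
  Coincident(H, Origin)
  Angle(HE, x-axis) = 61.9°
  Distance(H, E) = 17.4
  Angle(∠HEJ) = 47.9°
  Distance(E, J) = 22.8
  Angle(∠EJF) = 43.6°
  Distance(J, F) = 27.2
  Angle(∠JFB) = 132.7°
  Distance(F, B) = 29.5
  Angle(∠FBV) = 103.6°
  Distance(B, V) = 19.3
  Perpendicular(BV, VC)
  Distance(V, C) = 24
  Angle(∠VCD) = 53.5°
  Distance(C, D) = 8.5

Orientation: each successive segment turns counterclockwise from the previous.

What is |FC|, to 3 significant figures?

26.6

∠FBV = 103.6° gives BV at 94.1° from the x-axis; with |BV| = 19.3, V = (36.4, 24.6). The perpendicularity gives VC at right angles to BV, so VC runs at -176°; with |VC| = 24.0, C = (12.5, 22.9). Then |FC| = |C − F| = 26.6.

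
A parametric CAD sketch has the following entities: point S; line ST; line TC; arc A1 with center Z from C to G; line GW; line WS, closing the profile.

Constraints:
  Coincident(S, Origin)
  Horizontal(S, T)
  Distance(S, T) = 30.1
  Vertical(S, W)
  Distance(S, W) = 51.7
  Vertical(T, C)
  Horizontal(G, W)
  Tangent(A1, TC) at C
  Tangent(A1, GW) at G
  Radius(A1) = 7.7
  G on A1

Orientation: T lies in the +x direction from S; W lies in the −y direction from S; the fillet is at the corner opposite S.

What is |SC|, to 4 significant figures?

53.31

S is at the origin; S and T share the same y with |ST| = 30.1 and T on the +x side, so T = (30.10, 0.000). S and W share the same x with |SW| = 51.7 and W on the −y side, so W = (0.000, -51.70). The virtual corner opposite S is at (30.10, -51.70). Tangency of A1 to TC means the radius ZC is perpendicular to TC and since A1 is tangent to GW there, ZG ⟂ GW, with radius 7.7, so the center Z sits 7.7 in from both sides at Z = (22.40, -44.00). That places the tangent points at C = (30.10, -44.00) on TC and G = (22.40, -51.70) on GW. Then |SC| = |C − S| = 53.31.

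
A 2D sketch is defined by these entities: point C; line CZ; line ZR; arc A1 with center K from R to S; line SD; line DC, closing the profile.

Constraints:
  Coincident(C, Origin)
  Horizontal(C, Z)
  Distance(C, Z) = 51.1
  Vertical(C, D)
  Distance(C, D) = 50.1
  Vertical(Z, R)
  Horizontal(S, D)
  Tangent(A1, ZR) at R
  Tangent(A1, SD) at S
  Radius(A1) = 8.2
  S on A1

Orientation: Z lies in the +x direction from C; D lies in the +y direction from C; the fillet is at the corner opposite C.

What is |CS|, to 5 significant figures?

65.958

C is at the origin; C and Z share the same y with |CZ| = 51.1 and Z on the +x side, so Z = (51.100, 0.0000). C and D share the same x with |CD| = 50.1 and D on the +y side, so D = (0.0000, 50.100). The virtual corner opposite C is at (51.100, 50.100). A1 meets ZR tangentially, so KR is at right angles to ZR and the tangent condition forces KS to be normal to SD, with radius 8.2, so the center K sits 8.2 in from both sides at K = (42.900, 41.900). That places the tangent points at R = (51.100, 41.900) on ZR and S = (42.900, 50.100) on SD. Then |CS| = |S − C| = 65.958.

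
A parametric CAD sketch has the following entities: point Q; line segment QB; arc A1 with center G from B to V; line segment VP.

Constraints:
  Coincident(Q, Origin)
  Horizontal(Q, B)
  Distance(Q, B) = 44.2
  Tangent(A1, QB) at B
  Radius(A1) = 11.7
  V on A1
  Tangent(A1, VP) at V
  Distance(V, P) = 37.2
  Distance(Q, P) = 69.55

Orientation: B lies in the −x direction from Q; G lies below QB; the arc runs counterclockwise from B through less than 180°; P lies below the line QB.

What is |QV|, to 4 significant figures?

57.41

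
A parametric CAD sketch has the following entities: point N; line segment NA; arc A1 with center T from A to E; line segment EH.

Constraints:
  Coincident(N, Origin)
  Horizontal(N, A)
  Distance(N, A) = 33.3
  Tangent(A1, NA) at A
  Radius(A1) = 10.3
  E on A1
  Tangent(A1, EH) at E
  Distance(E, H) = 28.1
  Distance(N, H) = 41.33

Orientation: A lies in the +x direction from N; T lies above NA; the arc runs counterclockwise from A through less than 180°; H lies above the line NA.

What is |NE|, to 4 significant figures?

43.99

Checks: N.y = 0.00, A.y = 0.00 ✓; |TE| = 10.30 ✓; ∠(TE, EH) = 90.00° ✓; |EH| = 28.10 ✓; |NH| = 41.33 ✓.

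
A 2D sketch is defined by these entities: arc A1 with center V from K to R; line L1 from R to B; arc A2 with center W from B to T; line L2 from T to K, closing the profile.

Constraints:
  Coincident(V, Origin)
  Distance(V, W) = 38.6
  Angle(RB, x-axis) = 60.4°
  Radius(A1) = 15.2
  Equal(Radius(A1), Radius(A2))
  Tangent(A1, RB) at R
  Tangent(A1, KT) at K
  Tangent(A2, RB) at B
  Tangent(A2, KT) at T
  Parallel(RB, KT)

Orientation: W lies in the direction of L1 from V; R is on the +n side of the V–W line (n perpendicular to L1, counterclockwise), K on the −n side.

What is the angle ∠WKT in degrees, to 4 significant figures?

21.49°

The slot axis is L1's direction at 60.4°, so u = (cos 60.4°, sin 60.4°) = (0.4939, 0.8695) and n = (−sin 60.4°, cos 60.4°) = (-0.8695, 0.4939). V is at the origin and W lies 38.6 along u from V, so W = 38.6·u = (19.07, 33.56). Tangency of A1 to both parallel lines with radius 15.2 puts R and K at V ± 15.2·n: R = (-13.22, 7.508), K = (13.22, -7.508). Equal radii place B and T the same way about W: B = W + 15.2·n = (5.850, 41.07), T = W − 15.2·n = (32.28, 26.05). Then cos ∠WKT = KW·KT / (|KW||KT|), giving 21.49°.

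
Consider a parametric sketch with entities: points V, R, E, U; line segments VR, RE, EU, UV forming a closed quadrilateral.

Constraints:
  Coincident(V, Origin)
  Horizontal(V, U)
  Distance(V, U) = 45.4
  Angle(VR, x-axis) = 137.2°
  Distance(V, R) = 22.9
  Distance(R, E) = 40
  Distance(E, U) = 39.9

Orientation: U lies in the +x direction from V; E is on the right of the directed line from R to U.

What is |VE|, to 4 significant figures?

17.59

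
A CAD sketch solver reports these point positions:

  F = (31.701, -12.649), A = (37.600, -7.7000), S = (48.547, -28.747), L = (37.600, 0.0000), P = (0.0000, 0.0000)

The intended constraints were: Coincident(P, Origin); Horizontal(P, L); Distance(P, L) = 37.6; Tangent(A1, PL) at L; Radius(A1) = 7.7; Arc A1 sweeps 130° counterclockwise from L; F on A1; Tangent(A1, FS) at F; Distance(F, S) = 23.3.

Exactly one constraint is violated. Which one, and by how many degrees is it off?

Tangent(A1, FS) at F — off by 6.31°.

P = (0.00, 0.00) ✓; P.y = 0.00, L.y = 0.00 ✓; |PL| = 37.60 ✓; ∠(AL, LP) = 90.00° ✓; |AL| = 7.700 ✓; bearing(A→F) − bearing(A→L) = 130.0° ✓; |AF| = 7.700 ✓; ∠(AF, FS) = 83.69° ✗; |FS| = 23.30 ✓.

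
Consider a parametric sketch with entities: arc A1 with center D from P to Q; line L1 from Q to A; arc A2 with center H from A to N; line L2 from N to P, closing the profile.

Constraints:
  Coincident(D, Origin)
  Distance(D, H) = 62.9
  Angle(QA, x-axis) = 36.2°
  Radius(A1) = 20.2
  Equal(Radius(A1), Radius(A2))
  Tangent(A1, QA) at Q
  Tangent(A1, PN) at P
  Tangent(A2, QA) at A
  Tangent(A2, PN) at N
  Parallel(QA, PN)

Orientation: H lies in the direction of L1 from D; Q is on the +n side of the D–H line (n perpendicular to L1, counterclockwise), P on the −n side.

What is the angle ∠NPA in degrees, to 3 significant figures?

32.7°

The slot axis is L1's direction at 36.2°, so u = (cos 36.2°, sin 36.2°) = (0.807, 0.591) and n = (−sin 36.2°, cos 36.2°) = (-0.591, 0.807). D is at the origin and H lies 62.9 along u from D, so H = 62.9·u = (50.8, 37.1). Tangency of A1 to both parallel lines with radius 20.2 puts Q and P at D ± 20.2·n: Q = (-11.9, 16.3), P = (11.9, -16.3). Equal radii place A and N the same way about H: A = H + 20.2·n = (38.8, 53.4), N = H − 20.2·n = (62.7, 20.8). Then cos ∠NPA = PN·PA / (|PN||PA|), giving 32.7°.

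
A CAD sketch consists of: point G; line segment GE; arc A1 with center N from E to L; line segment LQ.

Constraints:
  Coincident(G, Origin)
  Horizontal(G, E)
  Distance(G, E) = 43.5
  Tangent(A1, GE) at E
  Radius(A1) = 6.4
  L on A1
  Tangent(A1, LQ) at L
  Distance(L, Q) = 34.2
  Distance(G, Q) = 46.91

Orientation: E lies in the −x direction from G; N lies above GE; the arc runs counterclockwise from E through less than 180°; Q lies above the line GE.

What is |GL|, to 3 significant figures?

37.6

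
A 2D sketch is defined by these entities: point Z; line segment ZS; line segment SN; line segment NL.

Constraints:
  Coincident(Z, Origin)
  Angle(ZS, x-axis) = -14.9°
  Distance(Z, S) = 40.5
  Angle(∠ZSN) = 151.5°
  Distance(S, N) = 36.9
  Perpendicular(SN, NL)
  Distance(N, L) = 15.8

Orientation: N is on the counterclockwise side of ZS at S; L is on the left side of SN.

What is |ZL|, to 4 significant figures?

72.58

∠ZSN = 151.5°, so SN runs at -14.9° + (180° − 151.5°) = 13.60° from the x-axis; with |SN| = 36.9, N = S + 36.9·(cos 13.60°, sin 13.60°) = (75.00, -1.737). SN is perpendicular to NL; with |NL| = 15.8 on the left of SN, L = N + 15.8·(-0.2351, 0.9720) = (71.29, 13.62). Then |ZL| = |L − Z| = 72.58.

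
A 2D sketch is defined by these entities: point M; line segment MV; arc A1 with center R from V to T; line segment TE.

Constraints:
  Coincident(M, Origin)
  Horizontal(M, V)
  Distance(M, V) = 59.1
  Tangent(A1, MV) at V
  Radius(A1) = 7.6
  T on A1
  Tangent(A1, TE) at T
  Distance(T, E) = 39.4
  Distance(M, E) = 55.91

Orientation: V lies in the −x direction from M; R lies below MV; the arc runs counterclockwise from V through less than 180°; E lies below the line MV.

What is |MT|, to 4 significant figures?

65.88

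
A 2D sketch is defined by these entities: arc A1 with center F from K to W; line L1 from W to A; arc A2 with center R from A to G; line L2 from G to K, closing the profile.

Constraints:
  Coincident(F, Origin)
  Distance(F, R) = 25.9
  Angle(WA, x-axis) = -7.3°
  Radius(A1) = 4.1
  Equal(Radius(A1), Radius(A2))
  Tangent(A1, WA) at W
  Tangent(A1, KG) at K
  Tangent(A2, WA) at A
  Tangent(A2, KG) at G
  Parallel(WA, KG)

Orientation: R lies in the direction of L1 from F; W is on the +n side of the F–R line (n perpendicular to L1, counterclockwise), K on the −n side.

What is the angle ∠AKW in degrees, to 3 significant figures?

72.4°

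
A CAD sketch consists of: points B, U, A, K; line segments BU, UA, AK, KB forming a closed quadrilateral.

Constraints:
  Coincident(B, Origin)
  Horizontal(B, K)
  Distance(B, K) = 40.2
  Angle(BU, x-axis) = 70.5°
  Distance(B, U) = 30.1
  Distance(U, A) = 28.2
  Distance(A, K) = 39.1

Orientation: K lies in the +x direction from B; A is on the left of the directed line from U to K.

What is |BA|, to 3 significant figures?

53.1

B is at the origin; B and K share the same y with |BK| = 40.2 and K in +x, so K = (40.2, 0). BU runs at 70.5° with |BU| = 30.1, so U = (10.0, 28.4). A is determined by |UA| = 28.2 and |AK| = 39.1 together: it lies at the intersection of circle(U, 28.2) and circle(K, 39.1). With |UK| = 41.4, the foot of the radical line on UK is 11.8 from U and the perpendicular offset is √(28.2² − 11.8²) = 25.6. Taking the left-of-UK solution: A = (36.2, 38.9).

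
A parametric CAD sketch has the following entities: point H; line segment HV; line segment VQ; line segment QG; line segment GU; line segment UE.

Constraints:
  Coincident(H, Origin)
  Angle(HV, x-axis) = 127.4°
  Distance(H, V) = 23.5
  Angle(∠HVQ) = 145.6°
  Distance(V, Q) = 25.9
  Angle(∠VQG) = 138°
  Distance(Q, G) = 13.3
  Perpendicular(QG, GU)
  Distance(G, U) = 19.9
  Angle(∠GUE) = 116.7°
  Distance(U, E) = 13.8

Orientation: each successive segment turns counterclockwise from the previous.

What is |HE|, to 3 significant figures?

29.3

H is at the origin; HV runs at 127.4° with length 23.5, so V = (-14.3, 18.7). ∠HVQ = 145.6° gives VQ at 162° from the x-axis; with |VQ| = 25.9, Q = (-38.9, 26.8). ∠VQG = 138.0° gives QG at -156° from the x-axis; with |QG| = 13.3, G = (-51.0, 21.4). QG is perpendicular to GU, so GU runs at -66.2°; with |GU| = 19.9, U = (-43.0, 3.18). ∠GUE = 116.7° gives UE at -2.90° from the x-axis; with |UE| = 13.8, E = (-29.2, 2.49). Then |HE| = |E − H| = 29.3.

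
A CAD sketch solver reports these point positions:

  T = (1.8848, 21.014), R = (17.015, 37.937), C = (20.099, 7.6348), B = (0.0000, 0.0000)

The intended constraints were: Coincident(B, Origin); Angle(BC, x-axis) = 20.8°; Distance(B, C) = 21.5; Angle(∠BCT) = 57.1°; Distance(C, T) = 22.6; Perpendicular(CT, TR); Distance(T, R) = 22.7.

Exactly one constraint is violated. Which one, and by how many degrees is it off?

Perpendicular(CT, TR) — off by 5.50°.

B = (0.00, 0.00) ✓; BC at 20.80° ✓; |BC| = 21.50 ✓; ∠BCT = 57.10° ✓; |CT| = 22.60 ✓; ∠(CT, TR) = 95.50° ✗; |TR| = 22.70 ✓.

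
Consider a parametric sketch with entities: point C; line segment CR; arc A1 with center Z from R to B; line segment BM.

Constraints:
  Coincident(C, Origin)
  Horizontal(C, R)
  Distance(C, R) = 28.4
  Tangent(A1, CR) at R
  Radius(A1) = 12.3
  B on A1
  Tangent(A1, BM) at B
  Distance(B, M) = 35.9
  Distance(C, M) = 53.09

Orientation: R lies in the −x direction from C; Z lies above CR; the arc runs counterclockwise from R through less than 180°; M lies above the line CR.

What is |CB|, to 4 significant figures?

21.09

C is at the origin; C and R share the same y with |CR| = 28.4 and R on the −x side, so R = (-28.40, 0.000). Tangency of A1 to CR means the radius ZR is perpendicular to CR, so Z = R + (0, 12.3) = (-28.40, 12.30). Since ZB ⟂ BM (tangency), |ZM| = √(12.3² + 35.9²) = 37.95 regardless of where B sits on A1. So M lies on both circle(C, 53.09) and circle(Z, 37.95); the above-CR intersection is M = (-19.80, 49.26). B is the foot of the tangent from M: B = (-16.16, 13.55).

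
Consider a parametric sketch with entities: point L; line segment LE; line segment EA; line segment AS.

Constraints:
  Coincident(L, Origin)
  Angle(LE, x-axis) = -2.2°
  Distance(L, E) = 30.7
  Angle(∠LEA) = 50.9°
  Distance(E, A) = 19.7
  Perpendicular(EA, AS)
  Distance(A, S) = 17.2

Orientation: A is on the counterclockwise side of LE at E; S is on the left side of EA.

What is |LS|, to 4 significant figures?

6.633

∠LEA = 50.9°, so EA runs at -2.2° + (180° − 50.9°) = 126.9° from the x-axis; with |EA| = 19.7, A = E + 19.7·(cos 126.9°, sin 126.9°) = (18.85, 14.58). EA is perpendicular to AS; with |AS| = 17.2 on the left of EA, S = A + 17.2·(-0.7997, -0.6004) = (5.095, 4.248). Then |LS| = |S − L| = 6.633.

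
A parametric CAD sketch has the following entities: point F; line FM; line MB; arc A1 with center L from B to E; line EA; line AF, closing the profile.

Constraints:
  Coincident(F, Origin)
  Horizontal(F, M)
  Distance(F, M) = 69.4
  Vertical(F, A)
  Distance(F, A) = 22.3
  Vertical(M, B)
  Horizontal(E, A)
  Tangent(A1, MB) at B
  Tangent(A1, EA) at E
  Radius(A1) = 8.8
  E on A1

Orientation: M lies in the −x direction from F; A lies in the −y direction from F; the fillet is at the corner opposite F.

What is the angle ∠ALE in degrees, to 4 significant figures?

81.74°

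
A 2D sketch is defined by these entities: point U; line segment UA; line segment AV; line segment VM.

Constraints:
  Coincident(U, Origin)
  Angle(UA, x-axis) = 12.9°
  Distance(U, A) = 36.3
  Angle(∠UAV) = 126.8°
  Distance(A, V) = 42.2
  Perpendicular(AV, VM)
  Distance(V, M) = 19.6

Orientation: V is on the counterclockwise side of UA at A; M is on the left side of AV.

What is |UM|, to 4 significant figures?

64.64

∠UAV = 126.8°, so AV runs at 12.9° + (180° − 126.8°) = 66.10° from the x-axis; with |AV| = 42.2, V = A + 42.2·(cos 66.10°, sin 66.10°) = (52.48, 46.69). AV ⟂ VM; with |VM| = 19.6 on the left of AV, M = V + 19.6·(-0.9143, 0.4051) = (34.56, 54.63). Then |UM| = |M − U| = 64.64.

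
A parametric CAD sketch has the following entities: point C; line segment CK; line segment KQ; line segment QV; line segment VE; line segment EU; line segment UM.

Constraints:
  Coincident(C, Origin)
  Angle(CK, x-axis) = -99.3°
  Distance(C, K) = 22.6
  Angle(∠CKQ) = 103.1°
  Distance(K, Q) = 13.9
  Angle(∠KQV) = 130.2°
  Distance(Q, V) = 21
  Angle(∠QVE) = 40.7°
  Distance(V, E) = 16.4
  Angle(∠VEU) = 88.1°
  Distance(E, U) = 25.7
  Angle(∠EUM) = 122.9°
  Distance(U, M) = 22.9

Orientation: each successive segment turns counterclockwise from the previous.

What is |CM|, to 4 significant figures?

60.01

C is at the origin; CK runs at -99.3° with length 22.6, so K = (-3.652, -22.30). ∠CKQ = 103.1° gives KQ at -22.40° from the x-axis; with |KQ| = 13.9, Q = (9.199, -27.60). ∠KQV = 130.2° gives QV at 27.40° from the x-axis; with |QV| = 21.0, V = (27.84, -17.94). ∠QVE = 40.7° gives VE at 166.7° from the x-axis; with |VE| = 16.4, E = (11.88, -14.16). ∠VEU = 88.1° gives EU at -101.4° from the x-axis; with |EU| = 25.7, U = (6.803, -39.36). ∠EUM = 122.9° gives UM at -44.30° from the x-axis; with |UM| = 22.9, M = (23.19, -55.35). Then |CM| = |M − C| = 60.01.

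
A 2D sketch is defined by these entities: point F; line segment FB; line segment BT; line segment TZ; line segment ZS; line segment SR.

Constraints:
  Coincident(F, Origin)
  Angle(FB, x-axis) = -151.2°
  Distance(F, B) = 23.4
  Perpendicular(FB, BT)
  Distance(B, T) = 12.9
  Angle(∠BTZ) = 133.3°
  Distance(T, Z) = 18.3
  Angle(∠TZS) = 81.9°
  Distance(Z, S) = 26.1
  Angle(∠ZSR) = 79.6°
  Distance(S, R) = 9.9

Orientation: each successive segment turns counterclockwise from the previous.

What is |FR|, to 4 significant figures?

4.024

F is at the origin; FB runs at -151.2° with length 23.4, so B = (-20.51, -11.27). FB ⟂ BT, so BT runs at -61.20°; with |BT| = 12.9, T = (-14.29, -22.58). ∠BTZ = 133.3° gives TZ at -14.50° from the x-axis; with |TZ| = 18.3, Z = (3.426, -27.16). ∠TZS = 81.9° gives ZS at 83.60° from the x-axis; with |ZS| = 26.1, S = (6.335, -1.222). ∠ZSR = 79.6° gives SR at -176.0° from the x-axis; with |SR| = 9.9, R = (-3.540, -1.913). Then |FR| = |R − F| = 4.024.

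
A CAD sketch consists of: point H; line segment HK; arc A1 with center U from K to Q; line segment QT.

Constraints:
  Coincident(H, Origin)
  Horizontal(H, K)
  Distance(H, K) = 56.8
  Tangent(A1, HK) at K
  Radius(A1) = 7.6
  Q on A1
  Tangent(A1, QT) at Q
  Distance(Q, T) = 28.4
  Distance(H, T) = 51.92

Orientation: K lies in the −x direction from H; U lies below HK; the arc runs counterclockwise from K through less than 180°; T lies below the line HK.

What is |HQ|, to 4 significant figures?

63.28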